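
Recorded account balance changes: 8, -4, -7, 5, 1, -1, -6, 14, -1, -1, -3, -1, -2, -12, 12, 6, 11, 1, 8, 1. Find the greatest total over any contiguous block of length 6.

39

8 -4 -7 5 1 -1 → sum 2
-4 -7 5 1 -1 -6 → sum -12
-7 5 1 -1 -6 14 → sum 6
5 1 -1 -6 14 -1 → sum 12
1 -1 -6 14 -1 -1 → sum 6
-1 -6 14 -1 -1 -3 → sum 2
-6 14 -1 -1 -3 -1 → sum 2
14 -1 -1 -3 -1 -2 → sum 6
-1 -1 -3 -1 -2 -12 → sum -20
-1 -3 -1 -2 -12 12 → sum -7
-3 -1 -2 -12 12 6 → sum 0
-1 -2 -12 12 6 11 → sum 14
-2 -12 12 6 11 1 → sum 16
-12 12 6 11 1 8 → sum 26
12 6 11 1 8 1 → sum 39
Greatest of these is 39.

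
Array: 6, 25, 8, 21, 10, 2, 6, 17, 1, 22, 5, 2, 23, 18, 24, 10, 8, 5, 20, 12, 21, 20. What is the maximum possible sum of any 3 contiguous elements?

65

(6, 25, 8) → sum 39
(25, 8, 21) → sum 54
(8, 21, 10) → sum 39
(21, 10, 2) → sum 33
(10, 2, 6) → sum 18
(2, 6, 17) → sum 25
(6, 17, 1) → sum 24
(17, 1, 22) → sum 40
(1, 22, 5) → sum 28
(22, 5, 2) → sum 29
(5, 2, 23) → sum 30
(2, 23, 18) → sum 43
(23, 18, 24) → sum 65
(18, 24, 10) → sum 52
(24, 10, 8) → sum 42
(10, 8, 5) → sum 23
(8, 5, 20) → sum 33
(5, 20, 12) → sum 37
(20, 12, 21) → sum 53
(12, 21, 20) → sum 53
Maximum of these is 65.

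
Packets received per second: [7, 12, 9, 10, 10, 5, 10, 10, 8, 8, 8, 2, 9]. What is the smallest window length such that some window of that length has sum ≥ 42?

Extend right; whenever the sum reaches 42, record the length and shrink from the left:
add 7: running sum 7 < 42
add 12: running sum 19 < 42
add 9: running sum 28 < 42
add 10: running sum 38 < 42
end 4: [7, 12, 9, 10, 10] sum 48, len 5
end 5: [12, 9, 10, 10, 5] sum 46, len 5
end 6: [9, 10, 10, 5, 10] sum 44, len 5
end 7: [10, 10, 5, 10, 10] sum 45, len 5
end 8: [10, 5, 10, 10, 8] sum 43, len 5
end 9: [10, 5, 10, 10, 8, 8] sum 51, len 6
end 10: [10, 10, 8, 8, 8] sum 44, len 5
end 11: [10, 10, 8, 8, 8, 2] sum 46, len 6
end 12: [10, 8, 8, 8, 2, 9] sum 45, len 6
Shortest qualifying length: 5.

5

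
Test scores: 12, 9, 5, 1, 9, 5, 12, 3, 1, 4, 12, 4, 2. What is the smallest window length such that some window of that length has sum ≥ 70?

11

Extend right; whenever the sum reaches 70, record the length and shrink from the left:
add 12: running sum 12 < 70
add 9: running sum 21 < 70
add 5: running sum 26 < 70
add 1: running sum 27 < 70
add 9: running sum 36 < 70
add 5: running sum 41 < 70
add 12: running sum 53 < 70
add 3: running sum 56 < 70
add 1: running sum 57 < 70
add 4: running sum 61 < 70
end 10: [12, 9, 5, 1, 9, 5, 12, 3, 1, 4, 12] sum 73, len 11
end 11: [12, 9, 5, 1, 9, 5, 12, 3, 1, 4, 12, 4] sum 77, len 12
end 12: [12, 9, 5, 1, 9, 5, 12, 3, 1, 4, 12, 4, 2] sum 79, len 13
Shortest qualifying length: 11.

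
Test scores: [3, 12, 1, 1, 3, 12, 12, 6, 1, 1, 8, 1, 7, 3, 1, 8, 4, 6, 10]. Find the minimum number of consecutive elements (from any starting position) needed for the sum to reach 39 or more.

add 3: running sum 3 < 39
add 12: running sum 15 < 39
add 1: running sum 16 < 39
add 1: running sum 17 < 39
add 3: running sum 20 < 39
add 12: running sum 32 < 39
end 6: [12, 1, 1, 3, 12, 12] sum 41, len 6
end 7: [12, 1, 1, 3, 12, 12, 6] sum 47, len 7
end 8: [12, 1, 1, 3, 12, 12, 6, 1] sum 48, len 8
end 9: [12, 1, 1, 3, 12, 12, 6, 1, 1] sum 49, len 9
end 10: [12, 12, 6, 1, 1, 8] sum 40, len 6
end 11: [12, 12, 6, 1, 1, 8, 1] sum 41, len 7
end 12: [12, 12, 6, 1, 1, 8, 1, 7] sum 48, len 8
end 13: [12, 6, 1, 1, 8, 1, 7, 3] sum 39, len 8
end 14: [12, 6, 1, 1, 8, 1, 7, 3, 1] sum 40, len 9
end 15: [12, 6, 1, 1, 8, 1, 7, 3, 1, 8] sum 48, len 10
end 16: [6, 1, 1, 8, 1, 7, 3, 1, 8, 4] sum 40, len 10
end 17: [1, 8, 1, 7, 3, 1, 8, 4, 6] sum 39, len 9
end 18: [7, 3, 1, 8, 4, 6, 10] sum 39, len 7
Shortest qualifying length: 6.

6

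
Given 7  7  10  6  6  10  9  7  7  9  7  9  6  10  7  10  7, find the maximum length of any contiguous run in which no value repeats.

add 7: [7] len 1
add 7 (repeat 7, move left end past it): [7] len 1
add 10: [7, 10] len 2
add 6: [7, 10, 6] len 3
add 6 (repeat 6, move left end past it): [6] len 1
add 10: [6, 10] len 2
add 9: [6, 10, 9] len 3
add 7: [6, 10, 9, 7] len 4
add 7 (repeat 7, move left end past it): [7] len 1
add 9: [7, 9] len 2
add 7 (repeat 7, move left end past it): [9, 7] len 2
add 9 (repeat 9, move left end past it): [7, 9] len 2
add 6: [7, 9, 6] len 3
add 10: [7, 9, 6, 10] len 4
add 7 (repeat 7, move left end past it): [9, 6, 10, 7] len 4
add 10 (repeat 10, move left end past it): [7, 10] len 2
add 7 (repeat 7, move left end past it): [10, 7] len 2
Longest all-distinct length: 4.

4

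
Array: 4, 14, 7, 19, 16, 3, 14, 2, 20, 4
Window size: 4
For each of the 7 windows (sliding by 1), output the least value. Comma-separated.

4, 7, 3, 3, 2, 2, 2

[4, 14, 7, 19] → min 4
[14, 7, 19, 16] → min 7
[7, 19, 16, 3] → min 3
[19, 16, 3, 14] → min 3
[16, 3, 14, 2] → min 2
[3, 14, 2, 20] → min 2
[14, 2, 20, 4] → min 2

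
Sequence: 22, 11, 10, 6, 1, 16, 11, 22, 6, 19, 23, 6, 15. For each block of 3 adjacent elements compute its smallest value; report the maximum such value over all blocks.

(22, 11, 10) → min 10
(11, 10, 6) → min 6
(10, 6, 1) → min 1
(6, 1, 16) → min 1
(1, 16, 11) → min 1
(16, 11, 22) → min 11
(11, 22, 6) → min 6
(22, 6, 19) → min 6
(6, 19, 23) → min 6
(19, 23, 6) → min 6
(23, 6, 15) → min 6
Maximum of these is 11.

11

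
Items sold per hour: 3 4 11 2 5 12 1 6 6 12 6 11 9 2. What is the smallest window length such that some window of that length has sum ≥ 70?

Extend right; whenever the sum reaches 70, record the length and shrink from the left:
add 3: running sum 3 < 70
add 4: running sum 7 < 70
add 11: running sum 18 < 70
add 2: running sum 20 < 70
add 5: running sum 25 < 70
add 12: running sum 37 < 70
add 1: running sum 38 < 70
add 6: running sum 44 < 70
add 6: running sum 50 < 70
add 12: running sum 62 < 70
add 6: running sum 68 < 70
add 11: shortest ending here [11, 2, 5, 12, 1, 6, 6, 12, 6, 11] sum 72, len 10
add 9: shortest ending here [2, 5, 12, 1, 6, 6, 12, 6, 11, 9] sum 70, len 10
add 2: shortest ending here [5, 12, 1, 6, 6, 12, 6, 11, 9, 2] sum 70, len 10
Shortest qualifying length: 10.

10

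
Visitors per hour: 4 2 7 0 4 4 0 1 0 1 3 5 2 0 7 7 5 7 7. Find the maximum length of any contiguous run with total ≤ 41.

[4] sum 4 len 1
[4, 2] sum 6 len 2
[4, 2, 7] sum 13 len 3
[4, 2, 7, 0] sum 13 len 4
[4, 2, 7, 0, 4] sum 17 len 5
[4, 2, 7, 0, 4, 4] sum 21 len 6
[4, 2, 7, 0, 4, 4, 0] sum 21 len 7
[4, 2, 7, 0, 4, 4, 0, 1] sum 22 len 8
[4, 2, 7, 0, 4, 4, 0, 1, 0] sum 22 len 9
[4, 2, 7, 0, 4, 4, 0, 1, 0, 1] sum 23 len 10
[4, 2, 7, 0, 4, 4, 0, 1, 0, 1, 3] sum 26 len 11
[4, 2, 7, 0, 4, 4, 0, 1, 0, 1, 3, 5] sum 31 len 12
[4, 2, 7, 0, 4, 4, 0, 1, 0, 1, 3, 5, 2] sum 33 len 13
[4, 2, 7, 0, 4, 4, 0, 1, 0, 1, 3, 5, 2, 0] sum 33 len 14
[4, 2, 7, 0, 4, 4, 0, 1, 0, 1, 3, 5, 2, 0, 7] sum 40 len 15
[7, 0, 4, 4, 0, 1, 0, 1, 3, 5, 2, 0, 7, 7] sum 41 len 14
[0, 4, 4, 0, 1, 0, 1, 3, 5, 2, 0, 7, 7, 5] sum 39 len 14
[0, 1, 0, 1, 3, 5, 2, 0, 7, 7, 5, 7] sum 38 len 12
[5, 2, 0, 7, 7, 5, 7, 7] sum 40 len 8
Longest length seen: 15.

15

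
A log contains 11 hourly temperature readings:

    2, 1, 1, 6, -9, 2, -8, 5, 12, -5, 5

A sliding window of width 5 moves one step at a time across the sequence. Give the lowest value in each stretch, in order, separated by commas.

-9, -9, -9, -9, -9, -8, -8

[2, 1, 1, 6, -9] → min -9
[1, 1, 6, -9, 2] → min -9
[1, 6, -9, 2, -8] → min -9
[6, -9, 2, -8, 5] → min -9
[-9, 2, -8, 5, 12] → min -9
[2, -8, 5, 12, -5] → min -8
[-8, 5, 12, -5, 5] → min -8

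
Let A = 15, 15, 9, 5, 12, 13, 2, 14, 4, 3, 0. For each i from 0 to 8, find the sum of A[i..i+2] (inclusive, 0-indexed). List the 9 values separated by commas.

15 15 9 → sum 39
15 9 5 → sum 29
9 5 12 → sum 26
5 12 13 → sum 30
12 13 2 → sum 27
13 2 14 → sum 29
2 14 4 → sum 20
14 4 3 → sum 21
4 3 0 → sum 7

39, 29, 26, 30, 27, 29, 20, 21, 7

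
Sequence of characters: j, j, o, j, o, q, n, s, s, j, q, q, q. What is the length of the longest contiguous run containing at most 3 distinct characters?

6

add j: window [j] (1 distinct), len 1
add j: window [j, j] (1 distinct), len 2
add o: window [j, j, o] (2 distinct), len 3
add j: window [j, j, o, j] (2 distinct), len 4
add o: window [j, j, o, j, o] (2 distinct), len 5
add q: window [j, j, o, j, o, q] (3 distinct), len 6
add n: window [o, q, n] (3 distinct), len 3
add s: window [q, n, s] (3 distinct), len 3
add s: window [q, n, s, s] (3 distinct), len 4
add j: window [n, s, s, j] (3 distinct), len 4
add q: window [s, s, j, q] (3 distinct), len 4
add q: window [s, s, j, q, q] (3 distinct), len 5
add q: window [s, s, j, q, q, q] (3 distinct), len 6
Longest length with ≤3 distinct: 6.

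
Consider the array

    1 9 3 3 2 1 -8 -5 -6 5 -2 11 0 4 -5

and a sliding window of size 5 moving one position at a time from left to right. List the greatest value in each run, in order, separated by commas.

9, 9, 3, 3, 2, 5, 5, 11, 11, 11, 11

[1, 9, 3, 3, 2] → max 9
[9, 3, 3, 2, 1] → max 9
[3, 3, 2, 1, -8] → max 3
[3, 2, 1, -8, -5] → max 3
[2, 1, -8, -5, -6] → max 2
[1, -8, -5, -6, 5] → max 5
[-8, -5, -6, 5, -2] → max 5
[-5, -6, 5, -2, 11] → max 11
[-6, 5, -2, 11, 0] → max 11
[5, -2, 11, 0, 4] → max 11
[-2, 11, 0, 4, -5] → max 11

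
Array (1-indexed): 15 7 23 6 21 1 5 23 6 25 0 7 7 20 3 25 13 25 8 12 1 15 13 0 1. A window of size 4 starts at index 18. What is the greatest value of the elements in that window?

25

Elements at indices 18..21: 25, 8, 12, 1
max(25, 8, 12, 1) = 25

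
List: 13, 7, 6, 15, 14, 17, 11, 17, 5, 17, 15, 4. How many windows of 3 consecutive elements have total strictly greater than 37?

4

[13, 7, 6] → sum 26
[7, 6, 15] → sum 28
[6, 15, 14] → sum 35
[15, 14, 17] → sum 46  > 37 ✓
[14, 17, 11] → sum 42  > 37 ✓
[17, 11, 17] → sum 45  > 37 ✓
[11, 17, 5] → sum 33
[17, 5, 17] → sum 39  > 37 ✓
[5, 17, 15] → sum 37
[17, 15, 4] → sum 36
4 windows satisfy the condition.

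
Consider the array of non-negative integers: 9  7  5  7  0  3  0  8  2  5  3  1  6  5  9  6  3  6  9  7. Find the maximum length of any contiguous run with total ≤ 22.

add 9: [9] sum 9, len 1
add 7: [9, 7] sum 16, len 2
add 5: [9, 7, 5] sum 21, len 3
add 7: [7, 5, 7] sum 19, len 3
add 0: [7, 5, 7, 0] sum 19, len 4
add 3: [7, 5, 7, 0, 3] sum 22, len 5
add 0: [7, 5, 7, 0, 3, 0] sum 22, len 6
add 8: [7, 0, 3, 0, 8] sum 18, len 5
add 2: [7, 0, 3, 0, 8, 2] sum 20, len 6
add 5: [0, 3, 0, 8, 2, 5] sum 18, len 6
add 3: [0, 3, 0, 8, 2, 5, 3] sum 21, len 7
add 1: [0, 3, 0, 8, 2, 5, 3, 1] sum 22, len 8
add 6: [2, 5, 3, 1, 6] sum 17, len 5
add 5: [2, 5, 3, 1, 6, 5] sum 22, len 6
add 9: [1, 6, 5, 9] sum 21, len 4
add 6: [5, 9, 6] sum 20, len 3
add 3: [9, 6, 3] sum 18, len 3
add 6: [6, 3, 6] sum 15, len 3
add 9: [3, 6, 9] sum 18, len 3
add 7: [6, 9, 7] sum 22, len 3
Longest length seen: 8.

8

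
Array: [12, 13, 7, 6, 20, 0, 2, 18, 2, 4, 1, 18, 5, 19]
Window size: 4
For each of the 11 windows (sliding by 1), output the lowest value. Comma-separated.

(12, 13, 7, 6) → min 6
(13, 7, 6, 20) → min 6
(7, 6, 20, 0) → min 0
(6, 20, 0, 2) → min 0
(20, 0, 2, 18) → min 0
(0, 2, 18, 2) → min 0
(2, 18, 2, 4) → min 2
(18, 2, 4, 1) → min 1
(2, 4, 1, 18) → min 1
(4, 1, 18, 5) → min 1
(1, 18, 5, 19) → min 1

6, 6, 0, 0, 0, 0, 2, 1, 1, 1, 1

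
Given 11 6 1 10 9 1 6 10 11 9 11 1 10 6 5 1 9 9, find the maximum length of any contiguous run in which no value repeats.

[11] len 1
[11, 6] len 2
[11, 6, 1] len 3
[11, 6, 1, 10] len 4
[11, 6, 1, 10, 9] len 5
[10, 9, 1] len 3
[10, 9, 1, 6] len 4
[9, 1, 6, 10] len 4
[9, 1, 6, 10, 11] len 5
[1, 6, 10, 11, 9] len 5
[9, 11] len 2
[9, 11, 1] len 3
[9, 11, 1, 10] len 4
[9, 11, 1, 10, 6] len 5
[9, 11, 1, 10, 6, 5] len 6
[10, 6, 5, 1] len 4
[10, 6, 5, 1, 9] len 5
[9] len 1
Longest all-distinct length: 6.

6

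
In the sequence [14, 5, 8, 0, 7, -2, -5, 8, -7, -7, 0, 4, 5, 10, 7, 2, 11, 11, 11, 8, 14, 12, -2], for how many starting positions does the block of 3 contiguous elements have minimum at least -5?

17

(14, 5, 8) → min 5  ≥ -5 ✓
(5, 8, 0) → min 0  ≥ -5 ✓
(8, 0, 7) → min 0  ≥ -5 ✓
(0, 7, -2) → min -2  ≥ -5 ✓
(7, -2, -5) → min -5  ≥ -5 ✓
(-2, -5, 8) → min -5  ≥ -5 ✓
(-5, 8, -7) → min -7
(8, -7, -7) → min -7
(-7, -7, 0) → min -7
(-7, 0, 4) → min -7
(0, 4, 5) → min 0  ≥ -5 ✓
(4, 5, 10) → min 4  ≥ -5 ✓
(5, 10, 7) → min 5  ≥ -5 ✓
(10, 7, 2) → min 2  ≥ -5 ✓
(7, 2, 11) → min 2  ≥ -5 ✓
(2, 11, 11) → min 2  ≥ -5 ✓
(11, 11, 11) → min 11  ≥ -5 ✓
(11, 11, 8) → min 8  ≥ -5 ✓
(11, 8, 14) → min 8  ≥ -5 ✓
(8, 14, 12) → min 8  ≥ -5 ✓
(14, 12, -2) → min -2  ≥ -5 ✓
17 windows satisfy the condition.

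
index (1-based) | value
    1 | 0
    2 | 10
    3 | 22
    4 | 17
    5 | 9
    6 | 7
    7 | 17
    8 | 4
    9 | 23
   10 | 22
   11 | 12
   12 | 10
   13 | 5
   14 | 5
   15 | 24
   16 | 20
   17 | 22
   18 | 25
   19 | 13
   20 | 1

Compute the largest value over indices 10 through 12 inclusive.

22

Elements at indices 10..12: 22, 12, 10
max(22, 12, 10) = 22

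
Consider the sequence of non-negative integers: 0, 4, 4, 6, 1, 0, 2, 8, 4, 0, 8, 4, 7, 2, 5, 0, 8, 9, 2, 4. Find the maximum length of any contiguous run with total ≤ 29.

10

Extend to the right; shrink from the left whenever the sum exceeds 29:
→ 0: sum 0, len 1
→ 4: sum 4, len 2
→ 4: sum 8, len 3
→ 6: sum 14, len 4
→ 1: sum 15, len 5
→ 0: sum 15, len 6
→ 2: sum 17, len 7
→ 8: sum 25, len 8
→ 4: sum 29, len 9
→ 0: sum 29, len 10
→ 8 (dropped 0, 4, 4): sum 29, len 8
→ 4 (dropped 6): sum 27, len 8
→ 7 (dropped 1, 0, 2, 8): sum 23, len 5
→ 2: sum 25, len 6
→ 5 (dropped 4): sum 26, len 6
→ 0: sum 26, len 7
→ 8 (dropped 0, 8): sum 26, len 6
→ 9 (dropped 4, 7): sum 24, len 5
→ 2: sum 26, len 6
→ 4 (dropped 2): sum 28, len 6
Longest length seen: 10.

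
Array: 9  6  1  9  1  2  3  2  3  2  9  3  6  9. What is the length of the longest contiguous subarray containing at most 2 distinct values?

add 9: window [9] (1 distinct), len 1
add 6: window [9, 6] (2 distinct), len 2
add 1: window [6, 1] (2 distinct), len 2
add 9: window [1, 9] (2 distinct), len 2
add 1: window [1, 9, 1] (2 distinct), len 3
add 2: window [1, 2] (2 distinct), len 2
add 3: window [2, 3] (2 distinct), len 2
add 2: window [2, 3, 2] (2 distinct), len 3
add 3: window [2, 3, 2, 3] (2 distinct), len 4
add 2: window [2, 3, 2, 3, 2] (2 distinct), len 5
add 9: window [2, 9] (2 distinct), len 2
add 3: window [9, 3] (2 distinct), len 2
add 6: window [3, 6] (2 distinct), len 2
add 9: window [6, 9] (2 distinct), len 2
Longest length with ≤2 distinct: 5.

5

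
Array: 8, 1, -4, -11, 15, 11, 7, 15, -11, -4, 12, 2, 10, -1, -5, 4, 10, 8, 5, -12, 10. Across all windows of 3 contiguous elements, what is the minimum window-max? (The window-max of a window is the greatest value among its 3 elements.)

1

[8, 1, -4] → max 8
[1, -4, -11] → max 1
[-4, -11, 15] → max 15
[-11, 15, 11] → max 15
[15, 11, 7] → max 15
[11, 7, 15] → max 15
[7, 15, -11] → max 15
[15, -11, -4] → max 15
[-11, -4, 12] → max 12
[-4, 12, 2] → max 12
[12, 2, 10] → max 12
[2, 10, -1] → max 10
[10, -1, -5] → max 10
[-1, -5, 4] → max 4
[-5, 4, 10] → max 10
[4, 10, 8] → max 10
[10, 8, 5] → max 10
[8, 5, -12] → max 8
[5, -12, 10] → max 10
Minimum of these is 1.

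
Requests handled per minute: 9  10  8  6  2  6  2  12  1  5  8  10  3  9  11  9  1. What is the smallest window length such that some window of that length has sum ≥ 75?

11

add 9: running sum 9 < 75
add 10: running sum 19 < 75
add 8: running sum 27 < 75
add 6: running sum 33 < 75
add 2: running sum 35 < 75
add 6: running sum 41 < 75
add 2: running sum 43 < 75
add 12: running sum 55 < 75
add 1: running sum 56 < 75
add 5: running sum 61 < 75
add 8: running sum 69 < 75
end 11: [9, 10, 8, 6, 2, 6, 2, 12, 1, 5, 8, 10] sum 79, len 12
end 12: [9, 10, 8, 6, 2, 6, 2, 12, 1, 5, 8, 10, 3] sum 82, len 13
end 13: [10, 8, 6, 2, 6, 2, 12, 1, 5, 8, 10, 3, 9] sum 82, len 13
end 14: [6, 2, 6, 2, 12, 1, 5, 8, 10, 3, 9, 11] sum 75, len 12
end 15: [6, 2, 12, 1, 5, 8, 10, 3, 9, 11, 9] sum 76, len 11
end 16: [6, 2, 12, 1, 5, 8, 10, 3, 9, 11, 9, 1] sum 77, len 12
Shortest qualifying length: 11.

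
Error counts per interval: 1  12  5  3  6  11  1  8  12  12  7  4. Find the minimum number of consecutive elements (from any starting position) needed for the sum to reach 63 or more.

9

Extend right; whenever the sum reaches 63, record the length and shrink from the left:
add 1: running sum 1 < 63
add 12: running sum 13 < 63
add 5: running sum 18 < 63
add 3: running sum 21 < 63
add 6: running sum 27 < 63
add 11: running sum 38 < 63
add 1: running sum 39 < 63
add 8: running sum 47 < 63
add 12: running sum 59 < 63
add 12: shortest ending here [12, 5, 3, 6, 11, 1, 8, 12, 12] sum 70, len 9
add 7: shortest ending here [5, 3, 6, 11, 1, 8, 12, 12, 7] sum 65, len 9
add 4: shortest ending here [3, 6, 11, 1, 8, 12, 12, 7, 4] sum 64, len 9
Shortest qualifying length: 9.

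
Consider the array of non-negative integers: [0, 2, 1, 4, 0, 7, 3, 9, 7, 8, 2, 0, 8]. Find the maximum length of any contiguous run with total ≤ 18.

→ 0: sum 0, len 1
→ 2: sum 2, len 2
→ 1: sum 3, len 3
→ 4: sum 7, len 4
→ 0: sum 7, len 5
→ 7: sum 14, len 6
→ 3: sum 17, len 7
→ 9 (dropped 0, 2, 1, 4, 0, 7): sum 12, len 2
→ 7 (dropped 3): sum 16, len 2
→ 8 (dropped 9): sum 15, len 2
→ 2: sum 17, len 3
→ 0: sum 17, len 4
→ 8 (dropped 7): sum 18, len 4
Longest length seen: 7.

7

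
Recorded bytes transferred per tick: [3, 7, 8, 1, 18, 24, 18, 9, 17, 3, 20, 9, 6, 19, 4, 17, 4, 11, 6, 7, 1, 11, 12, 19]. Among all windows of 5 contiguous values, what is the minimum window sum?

29

Each size-5 window and its sum:
3 7 8 1 18 → sum 37
7 8 1 18 24 → sum 58
8 1 18 24 18 → sum 69
1 18 24 18 9 → sum 70
18 24 18 9 17 → sum 86
24 18 9 17 3 → sum 71
18 9 17 3 20 → sum 67
9 17 3 20 9 → sum 58
17 3 20 9 6 → sum 55
3 20 9 6 19 → sum 57
20 9 6 19 4 → sum 58
9 6 19 4 17 → sum 55
6 19 4 17 4 → sum 50
19 4 17 4 11 → sum 55
4 17 4 11 6 → sum 42
17 4 11 6 7 → sum 45
4 11 6 7 1 → sum 29
11 6 7 1 11 → sum 36
6 7 1 11 12 → sum 37
7 1 11 12 19 → sum 50
Minimum of these is 29.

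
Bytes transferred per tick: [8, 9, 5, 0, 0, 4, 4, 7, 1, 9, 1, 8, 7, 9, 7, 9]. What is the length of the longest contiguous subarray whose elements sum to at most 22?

7

→ 8: sum 8, len 1
→ 9: sum 17, len 2
→ 5: sum 22, len 3
→ 0: sum 22, len 4
→ 0: sum 22, len 5
→ 4 (dropped 8): sum 18, len 5
→ 4: sum 22, len 6
→ 7 (dropped 9): sum 20, len 6
→ 1: sum 21, len 7
→ 9 (dropped 5, 0, 0, 4): sum 21, len 4
→ 1: sum 22, len 5
→ 8 (dropped 4, 7): sum 19, len 4
→ 7 (dropped 1, 9): sum 16, len 3
→ 9 (dropped 1, 8): sum 16, len 2
→ 7 (dropped 7): sum 16, len 2
→ 9 (dropped 9): sum 16, len 2
Longest length seen: 7.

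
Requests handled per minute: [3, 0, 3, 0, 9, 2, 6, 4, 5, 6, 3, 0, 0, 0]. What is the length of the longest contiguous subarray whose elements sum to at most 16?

6

Extend to the right; shrink from the left whenever the sum exceeds 16:
→ 3: sum 3, len 1
→ 0: sum 3, len 2
→ 3: sum 6, len 3
→ 0: sum 6, len 4
→ 9: sum 15, len 5
→ 2 (dropped 3): sum 14, len 5
→ 6 (dropped 0, 3, 0, 9): sum 8, len 2
→ 4: sum 12, len 3
→ 5 (dropped 2): sum 15, len 3
→ 6 (dropped 6): sum 15, len 3
→ 3 (dropped 4): sum 14, len 3
→ 0: sum 14, len 4
→ 0: sum 14, len 5
→ 0: sum 14, len 6
Longest length seen: 6.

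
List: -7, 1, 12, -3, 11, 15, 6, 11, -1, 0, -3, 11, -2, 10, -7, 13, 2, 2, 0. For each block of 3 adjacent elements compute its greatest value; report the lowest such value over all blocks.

0

Window maxs for each of the 17 positions:
(-7, 1, 12) → max 12
(1, 12, -3) → max 12
(12, -3, 11) → max 12
(-3, 11, 15) → max 15
(11, 15, 6) → max 15
(15, 6, 11) → max 15
(6, 11, -1) → max 11
(11, -1, 0) → max 11
(-1, 0, -3) → max 0
(0, -3, 11) → max 11
(-3, 11, -2) → max 11
(11, -2, 10) → max 11
(-2, 10, -7) → max 10
(10, -7, 13) → max 13
(-7, 13, 2) → max 13
(13, 2, 2) → max 13
(2, 2, 0) → max 2
Lowest of these is 0.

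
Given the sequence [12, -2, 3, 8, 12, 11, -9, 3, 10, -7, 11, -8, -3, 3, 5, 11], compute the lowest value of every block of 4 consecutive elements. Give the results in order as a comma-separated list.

12 -2 3 8 → min -2
-2 3 8 12 → min -2
3 8 12 11 → min 3
8 12 11 -9 → min -9
12 11 -9 3 → min -9
11 -9 3 10 → min -9
-9 3 10 -7 → min -9
3 10 -7 11 → min -7
10 -7 11 -8 → min -8
-7 11 -8 -3 → min -8
11 -8 -3 3 → min -8
-8 -3 3 5 → min -8
-3 3 5 11 → min -3

-2, -2, 3, -9, -9, -9, -9, -7, -8, -8, -8, -8, -3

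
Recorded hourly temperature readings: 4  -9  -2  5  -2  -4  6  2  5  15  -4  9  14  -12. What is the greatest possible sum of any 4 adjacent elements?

34

Each size-4 window and its sum:
[4, -9, -2, 5] → sum -2
[-9, -2, 5, -2] → sum -8
[-2, 5, -2, -4] → sum -3
[5, -2, -4, 6] → sum 5
[-2, -4, 6, 2] → sum 2
[-4, 6, 2, 5] → sum 9
[6, 2, 5, 15] → sum 28
[2, 5, 15, -4] → sum 18
[5, 15, -4, 9] → sum 25
[15, -4, 9, 14] → sum 34
[-4, 9, 14, -12] → sum 7
Greatest of these is 34.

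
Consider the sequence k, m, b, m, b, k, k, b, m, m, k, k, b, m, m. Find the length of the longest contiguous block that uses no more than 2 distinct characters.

4

Extend right; when distinct count exceeds 2, shrink from the left:
[k] 1 distinct, len 1
[k, m] 2 distinct, len 2
[m, b] 2 distinct, len 2
[m, b, m] 2 distinct, len 3
[m, b, m, b] 2 distinct, len 4
[b, k] 2 distinct, len 2
[b, k, k] 2 distinct, len 3
[b, k, k, b] 2 distinct, len 4
[b, m] 2 distinct, len 2
[b, m, m] 2 distinct, len 3
[m, m, k] 2 distinct, len 3
[m, m, k, k] 2 distinct, len 4
[k, k, b] 2 distinct, len 3
[b, m] 2 distinct, len 2
[b, m, m] 2 distinct, len 3
Longest length with ≤2 distinct: 4.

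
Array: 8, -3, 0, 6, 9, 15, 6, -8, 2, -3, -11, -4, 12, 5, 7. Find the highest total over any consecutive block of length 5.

36

Each size-5 window and its sum:
[8, -3, 0, 6, 9] → sum 20
[-3, 0, 6, 9, 15] → sum 27
[0, 6, 9, 15, 6] → sum 36
[6, 9, 15, 6, -8] → sum 28
[9, 15, 6, -8, 2] → sum 24
[15, 6, -8, 2, -3] → sum 12
[6, -8, 2, -3, -11] → sum -14
[-8, 2, -3, -11, -4] → sum -24
[2, -3, -11, -4, 12] → sum -4
[-3, -11, -4, 12, 5] → sum -1
[-11, -4, 12, 5, 7] → sum 9
Highest of these is 36.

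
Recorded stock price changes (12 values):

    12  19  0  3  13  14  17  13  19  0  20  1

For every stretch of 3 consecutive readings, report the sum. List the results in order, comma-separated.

31, 22, 16, 30, 44, 44, 49, 32, 39, 21

[12, 19, 0] → sum 31
[19, 0, 3] → sum 22
[0, 3, 13] → sum 16
[3, 13, 14] → sum 30
[13, 14, 17] → sum 44
[14, 17, 13] → sum 44
[17, 13, 19] → sum 49
[13, 19, 0] → sum 32
[19, 0, 20] → sum 39
[0, 20, 1] → sum 21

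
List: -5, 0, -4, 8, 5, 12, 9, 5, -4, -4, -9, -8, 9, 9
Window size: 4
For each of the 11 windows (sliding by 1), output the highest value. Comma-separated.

-5 0 -4 8 → max 8
0 -4 8 5 → max 8
-4 8 5 12 → max 12
8 5 12 9 → max 12
5 12 9 5 → max 12
12 9 5 -4 → max 12
9 5 -4 -4 → max 9
5 -4 -4 -9 → max 5
-4 -4 -9 -8 → max -4
-4 -9 -8 9 → max 9
-9 -8 9 9 → max 9

8, 8, 12, 12, 12, 12, 9, 5, -4, 9, 9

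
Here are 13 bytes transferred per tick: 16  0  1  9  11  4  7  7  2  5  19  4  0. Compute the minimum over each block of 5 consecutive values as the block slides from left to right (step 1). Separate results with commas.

0, 0, 1, 4, 2, 2, 2, 2, 0

Sliding a size-5 window across the 13 values:
[16, 0, 1, 9, 11] → min 0
[0, 1, 9, 11, 4] → min 0
[1, 9, 11, 4, 7] → min 1
[9, 11, 4, 7, 7] → min 4
[11, 4, 7, 7, 2] → min 2
[4, 7, 7, 2, 5] → min 2
[7, 7, 2, 5, 19] → min 2
[7, 2, 5, 19, 4] → min 2
[2, 5, 19, 4, 0] → min 0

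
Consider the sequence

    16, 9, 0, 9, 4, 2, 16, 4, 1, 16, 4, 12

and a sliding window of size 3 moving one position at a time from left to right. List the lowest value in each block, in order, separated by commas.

Sliding a size-3 window across the 12 values:
[16, 9, 0] → min 0
[9, 0, 9] → min 0
[0, 9, 4] → min 0
[9, 4, 2] → min 2
[4, 2, 16] → min 2
[2, 16, 4] → min 2
[16, 4, 1] → min 1
[4, 1, 16] → min 1
[1, 16, 4] → min 1
[16, 4, 12] → min 4

0, 0, 0, 2, 2, 2, 1, 1, 1, 4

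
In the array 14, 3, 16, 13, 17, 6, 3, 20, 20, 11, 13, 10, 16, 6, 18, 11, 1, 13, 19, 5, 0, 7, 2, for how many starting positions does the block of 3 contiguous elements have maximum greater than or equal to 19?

7

14 3 16 → max 16
3 16 13 → max 16
16 13 17 → max 17
13 17 6 → max 17
17 6 3 → max 17
6 3 20 → max 20  ≥ 19 ✓
3 20 20 → max 20  ≥ 19 ✓
20 20 11 → max 20  ≥ 19 ✓
20 11 13 → max 20  ≥ 19 ✓
11 13 10 → max 13
13 10 16 → max 16
10 16 6 → max 16
16 6 18 → max 18
6 18 11 → max 18
18 11 1 → max 18
11 1 13 → max 13
1 13 19 → max 19  ≥ 19 ✓
13 19 5 → max 19  ≥ 19 ✓
19 5 0 → max 19  ≥ 19 ✓
5 0 7 → max 7
0 7 2 → max 7
7 windows satisfy the condition.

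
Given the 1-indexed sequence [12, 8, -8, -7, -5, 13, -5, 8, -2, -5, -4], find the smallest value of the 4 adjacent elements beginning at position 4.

Elements at indices 4..7: -7, -5, 13, -5
min(-7, -5, 13, -5) = -7

-7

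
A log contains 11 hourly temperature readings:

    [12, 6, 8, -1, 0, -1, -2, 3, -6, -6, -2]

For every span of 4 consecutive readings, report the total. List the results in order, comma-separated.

(12, 6, 8, -1) → sum 25
(6, 8, -1, 0) → sum 13
(8, -1, 0, -1) → sum 6
(-1, 0, -1, -2) → sum -4
(0, -1, -2, 3) → sum 0
(-1, -2, 3, -6) → sum -6
(-2, 3, -6, -6) → sum -11
(3, -6, -6, -2) → sum -11

25, 13, 6, -4, 0, -6, -11, -11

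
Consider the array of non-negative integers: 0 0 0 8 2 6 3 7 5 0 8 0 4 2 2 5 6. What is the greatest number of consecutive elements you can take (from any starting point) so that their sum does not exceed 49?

15

[0] sum 0 len 1
[0, 0] sum 0 len 2
[0, 0, 0] sum 0 len 3
[0, 0, 0, 8] sum 8 len 4
[0, 0, 0, 8, 2] sum 10 len 5
[0, 0, 0, 8, 2, 6] sum 16 len 6
[0, 0, 0, 8, 2, 6, 3] sum 19 len 7
[0, 0, 0, 8, 2, 6, 3, 7] sum 26 len 8
[0, 0, 0, 8, 2, 6, 3, 7, 5] sum 31 len 9
[0, 0, 0, 8, 2, 6, 3, 7, 5, 0] sum 31 len 10
[0, 0, 0, 8, 2, 6, 3, 7, 5, 0, 8] sum 39 len 11
[0, 0, 0, 8, 2, 6, 3, 7, 5, 0, 8, 0] sum 39 len 12
[0, 0, 0, 8, 2, 6, 3, 7, 5, 0, 8, 0, 4] sum 43 len 13
[0, 0, 0, 8, 2, 6, 3, 7, 5, 0, 8, 0, 4, 2] sum 45 len 14
[0, 0, 0, 8, 2, 6, 3, 7, 5, 0, 8, 0, 4, 2, 2] sum 47 len 15
[2, 6, 3, 7, 5, 0, 8, 0, 4, 2, 2, 5] sum 44 len 12
[6, 3, 7, 5, 0, 8, 0, 4, 2, 2, 5, 6] sum 48 len 12
Longest length seen: 15.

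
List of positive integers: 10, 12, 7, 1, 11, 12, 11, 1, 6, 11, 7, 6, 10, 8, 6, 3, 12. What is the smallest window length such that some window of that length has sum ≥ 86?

11

add 10: running sum 10 < 86
add 12: running sum 22 < 86
add 7: running sum 29 < 86
add 1: running sum 30 < 86
add 11: running sum 41 < 86
add 12: running sum 53 < 86
add 11: running sum 64 < 86
add 1: running sum 65 < 86
add 6: running sum 71 < 86
add 11: running sum 82 < 86
add 7: shortest ending here [10, 12, 7, 1, 11, 12, 11, 1, 6, 11, 7] sum 89, len 11
add 6: shortest ending here [10, 12, 7, 1, 11, 12, 11, 1, 6, 11, 7, 6] sum 95, len 12
add 10: shortest ending here [12, 7, 1, 11, 12, 11, 1, 6, 11, 7, 6, 10] sum 95, len 12
add 8: shortest ending here [7, 1, 11, 12, 11, 1, 6, 11, 7, 6, 10, 8] sum 91, len 12
add 6: shortest ending here [11, 12, 11, 1, 6, 11, 7, 6, 10, 8, 6] sum 89, len 11
add 3: shortest ending here [11, 12, 11, 1, 6, 11, 7, 6, 10, 8, 6, 3] sum 92, len 12
add 12: shortest ending here [12, 11, 1, 6, 11, 7, 6, 10, 8, 6, 3, 12] sum 93, len 12
Shortest qualifying length: 11.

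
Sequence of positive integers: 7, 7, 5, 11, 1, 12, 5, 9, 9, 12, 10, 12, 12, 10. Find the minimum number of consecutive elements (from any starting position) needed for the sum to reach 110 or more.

add 7: running sum 7 < 110
add 7: running sum 14 < 110
add 5: running sum 19 < 110
add 11: running sum 30 < 110
add 1: running sum 31 < 110
add 12: running sum 43 < 110
add 5: running sum 48 < 110
add 9: running sum 57 < 110
add 9: running sum 66 < 110
add 12: running sum 78 < 110
add 10: running sum 88 < 110
add 12: running sum 100 < 110
add 12: shortest ending here [7, 7, 5, 11, 1, 12, 5, 9, 9, 12, 10, 12, 12] sum 112, len 13
add 10: shortest ending here [7, 5, 11, 1, 12, 5, 9, 9, 12, 10, 12, 12, 10] sum 115, len 13
Shortest qualifying length: 13.

13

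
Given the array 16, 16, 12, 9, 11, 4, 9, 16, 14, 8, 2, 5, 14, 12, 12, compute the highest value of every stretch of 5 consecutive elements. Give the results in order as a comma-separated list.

16 16 12 9 11 → max 16
16 12 9 11 4 → max 16
12 9 11 4 9 → max 12
9 11 4 9 16 → max 16
11 4 9 16 14 → max 16
4 9 16 14 8 → max 16
9 16 14 8 2 → max 16
16 14 8 2 5 → max 16
14 8 2 5 14 → max 14
8 2 5 14 12 → max 14
2 5 14 12 12 → max 14

16, 16, 12, 16, 16, 16, 16, 16, 14, 14, 14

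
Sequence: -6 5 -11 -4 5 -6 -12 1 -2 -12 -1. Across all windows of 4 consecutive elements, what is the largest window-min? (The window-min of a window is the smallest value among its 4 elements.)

-11

Each size-4 window and its min:
[-6, 5, -11, -4] → min -11
[5, -11, -4, 5] → min -11
[-11, -4, 5, -6] → min -11
[-4, 5, -6, -12] → min -12
[5, -6, -12, 1] → min -12
[-6, -12, 1, -2] → min -12
[-12, 1, -2, -12] → min -12
[1, -2, -12, -1] → min -12
Largest of these is -11.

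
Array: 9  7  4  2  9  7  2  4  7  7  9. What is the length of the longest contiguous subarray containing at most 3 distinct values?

5

add 9: window [9] (1 distinct), len 1
add 7: window [9, 7] (2 distinct), len 2
add 4: window [9, 7, 4] (3 distinct), len 3
add 2: window [7, 4, 2] (3 distinct), len 3
add 9: window [4, 2, 9] (3 distinct), len 3
add 7: window [2, 9, 7] (3 distinct), len 3
add 2: window [2, 9, 7, 2] (3 distinct), len 4
add 4: window [7, 2, 4] (3 distinct), len 3
add 7: window [7, 2, 4, 7] (3 distinct), len 4
add 7: window [7, 2, 4, 7, 7] (3 distinct), len 5
add 9: window [4, 7, 7, 9] (3 distinct), len 4
Longest length with ≤3 distinct: 5.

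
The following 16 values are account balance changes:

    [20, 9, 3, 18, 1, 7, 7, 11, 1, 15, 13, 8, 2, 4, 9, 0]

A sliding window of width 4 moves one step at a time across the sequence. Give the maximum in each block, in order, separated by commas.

[20, 9, 3, 18] → max 20
[9, 3, 18, 1] → max 18
[3, 18, 1, 7] → max 18
[18, 1, 7, 7] → max 18
[1, 7, 7, 11] → max 11
[7, 7, 11, 1] → max 11
[7, 11, 1, 15] → max 15
[11, 1, 15, 13] → max 15
[1, 15, 13, 8] → max 15
[15, 13, 8, 2] → max 15
[13, 8, 2, 4] → max 13
[8, 2, 4, 9] → max 9
[2, 4, 9, 0] → max 9

20, 18, 18, 18, 11, 11, 15, 15, 15, 15, 13, 9, 9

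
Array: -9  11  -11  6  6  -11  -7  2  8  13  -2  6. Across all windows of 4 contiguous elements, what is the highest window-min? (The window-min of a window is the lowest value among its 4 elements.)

Window mins for each of the 9 positions:
-9 11 -11 6 → min -11
11 -11 6 6 → min -11
-11 6 6 -11 → min -11
6 6 -11 -7 → min -11
6 -11 -7 2 → min -11
-11 -7 2 8 → min -11
-7 2 8 13 → min -7
2 8 13 -2 → min -2
8 13 -2 6 → min -2
Highest of these is -2.

-2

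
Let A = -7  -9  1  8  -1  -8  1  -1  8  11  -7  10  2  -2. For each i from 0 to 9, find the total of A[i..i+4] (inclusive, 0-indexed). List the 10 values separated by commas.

-8, -9, 1, -1, -1, 11, 12, 21, 24, 14

(-7, -9, 1, 8, -1) → sum -8
(-9, 1, 8, -1, -8) → sum -9
(1, 8, -1, -8, 1) → sum 1
(8, -1, -8, 1, -1) → sum -1
(-1, -8, 1, -1, 8) → sum -1
(-8, 1, -1, 8, 11) → sum 11
(1, -1, 8, 11, -7) → sum 12
(-1, 8, 11, -7, 10) → sum 21
(8, 11, -7, 10, 2) → sum 24
(11, -7, 10, 2, -2) → sum 14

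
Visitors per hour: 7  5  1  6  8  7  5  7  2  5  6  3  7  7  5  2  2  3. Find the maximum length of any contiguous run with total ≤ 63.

13

add 7: [7] sum 7, len 1
add 5: [7, 5] sum 12, len 2
add 1: [7, 5, 1] sum 13, len 3
add 6: [7, 5, 1, 6] sum 19, len 4
add 8: [7, 5, 1, 6, 8] sum 27, len 5
add 7: [7, 5, 1, 6, 8, 7] sum 34, len 6
add 5: [7, 5, 1, 6, 8, 7, 5] sum 39, len 7
add 7: [7, 5, 1, 6, 8, 7, 5, 7] sum 46, len 8
add 2: [7, 5, 1, 6, 8, 7, 5, 7, 2] sum 48, len 9
add 5: [7, 5, 1, 6, 8, 7, 5, 7, 2, 5] sum 53, len 10
add 6: [7, 5, 1, 6, 8, 7, 5, 7, 2, 5, 6] sum 59, len 11
add 3: [7, 5, 1, 6, 8, 7, 5, 7, 2, 5, 6, 3] sum 62, len 12
add 7: [5, 1, 6, 8, 7, 5, 7, 2, 5, 6, 3, 7] sum 62, len 12
add 7: [6, 8, 7, 5, 7, 2, 5, 6, 3, 7, 7] sum 63, len 11
add 5: [8, 7, 5, 7, 2, 5, 6, 3, 7, 7, 5] sum 62, len 11
add 2: [7, 5, 7, 2, 5, 6, 3, 7, 7, 5, 2] sum 56, len 11
add 2: [7, 5, 7, 2, 5, 6, 3, 7, 7, 5, 2, 2] sum 58, len 12
add 3: [7, 5, 7, 2, 5, 6, 3, 7, 7, 5, 2, 2, 3] sum 61, len 13
Longest length seen: 13.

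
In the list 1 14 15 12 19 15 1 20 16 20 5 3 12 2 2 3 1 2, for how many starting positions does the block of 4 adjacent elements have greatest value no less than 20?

1 14 15 12 → max 15
14 15 12 19 → max 19
15 12 19 15 → max 19
12 19 15 1 → max 19
19 15 1 20 → max 20  ≥ 20 ✓
15 1 20 16 → max 20  ≥ 20 ✓
1 20 16 20 → max 20  ≥ 20 ✓
20 16 20 5 → max 20  ≥ 20 ✓
16 20 5 3 → max 20  ≥ 20 ✓
20 5 3 12 → max 20  ≥ 20 ✓
5 3 12 2 → max 12
3 12 2 2 → max 12
12 2 2 3 → max 12
2 2 3 1 → max 3
2 3 1 2 → max 3
6 windows satisfy the condition.

6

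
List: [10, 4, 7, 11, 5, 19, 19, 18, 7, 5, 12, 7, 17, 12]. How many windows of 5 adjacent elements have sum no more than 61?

10 4 7 11 5 → sum 37  ≤ 61 ✓
4 7 11 5 19 → sum 46  ≤ 61 ✓
7 11 5 19 19 → sum 61  ≤ 61 ✓
11 5 19 19 18 → sum 72
5 19 19 18 7 → sum 68
19 19 18 7 5 → sum 68
19 18 7 5 12 → sum 61  ≤ 61 ✓
18 7 5 12 7 → sum 49  ≤ 61 ✓
7 5 12 7 17 → sum 48  ≤ 61 ✓
5 12 7 17 12 → sum 53  ≤ 61 ✓
7 windows satisfy the condition.

7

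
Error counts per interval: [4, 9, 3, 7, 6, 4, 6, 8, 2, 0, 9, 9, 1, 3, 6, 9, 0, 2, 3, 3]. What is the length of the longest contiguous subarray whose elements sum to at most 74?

16

Extend to the right; shrink from the left whenever the sum exceeds 74:
add 4: [4] sum 4, len 1
add 9: [4, 9] sum 13, len 2
add 3: [4, 9, 3] sum 16, len 3
add 7: [4, 9, 3, 7] sum 23, len 4
add 6: [4, 9, 3, 7, 6] sum 29, len 5
add 4: [4, 9, 3, 7, 6, 4] sum 33, len 6
add 6: [4, 9, 3, 7, 6, 4, 6] sum 39, len 7
add 8: [4, 9, 3, 7, 6, 4, 6, 8] sum 47, len 8
add 2: [4, 9, 3, 7, 6, 4, 6, 8, 2] sum 49, len 9
add 0: [4, 9, 3, 7, 6, 4, 6, 8, 2, 0] sum 49, len 10
add 9: [4, 9, 3, 7, 6, 4, 6, 8, 2, 0, 9] sum 58, len 11
add 9: [4, 9, 3, 7, 6, 4, 6, 8, 2, 0, 9, 9] sum 67, len 12
add 1: [4, 9, 3, 7, 6, 4, 6, 8, 2, 0, 9, 9, 1] sum 68, len 13
add 3: [4, 9, 3, 7, 6, 4, 6, 8, 2, 0, 9, 9, 1, 3] sum 71, len 14
add 6: [9, 3, 7, 6, 4, 6, 8, 2, 0, 9, 9, 1, 3, 6] sum 73, len 14
add 9: [3, 7, 6, 4, 6, 8, 2, 0, 9, 9, 1, 3, 6, 9] sum 73, len 14
add 0: [3, 7, 6, 4, 6, 8, 2, 0, 9, 9, 1, 3, 6, 9, 0] sum 73, len 15
add 2: [7, 6, 4, 6, 8, 2, 0, 9, 9, 1, 3, 6, 9, 0, 2] sum 72, len 15
add 3: [6, 4, 6, 8, 2, 0, 9, 9, 1, 3, 6, 9, 0, 2, 3] sum 68, len 15
add 3: [6, 4, 6, 8, 2, 0, 9, 9, 1, 3, 6, 9, 0, 2, 3, 3] sum 71, len 16
Longest length seen: 16.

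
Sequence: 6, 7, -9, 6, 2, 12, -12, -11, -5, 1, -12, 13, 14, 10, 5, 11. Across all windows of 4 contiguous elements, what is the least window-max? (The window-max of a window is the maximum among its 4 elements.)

(6, 7, -9, 6) → max 7
(7, -9, 6, 2) → max 7
(-9, 6, 2, 12) → max 12
(6, 2, 12, -12) → max 12
(2, 12, -12, -11) → max 12
(12, -12, -11, -5) → max 12
(-12, -11, -5, 1) → max 1
(-11, -5, 1, -12) → max 1
(-5, 1, -12, 13) → max 13
(1, -12, 13, 14) → max 14
(-12, 13, 14, 10) → max 14
(13, 14, 10, 5) → max 14
(14, 10, 5, 11) → max 14
Least of these is 1.

1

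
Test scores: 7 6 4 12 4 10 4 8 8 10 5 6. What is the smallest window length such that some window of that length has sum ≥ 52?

7

add 7: running sum 7 < 52
add 6: running sum 13 < 52
add 4: running sum 17 < 52
add 12: running sum 29 < 52
add 4: running sum 33 < 52
add 10: running sum 43 < 52
add 4: running sum 47 < 52
add 8: shortest ending here [7, 6, 4, 12, 4, 10, 4, 8] sum 55, len 8
add 8: shortest ending here [6, 4, 12, 4, 10, 4, 8, 8] sum 56, len 8
add 10: shortest ending here [12, 4, 10, 4, 8, 8, 10] sum 56, len 7
add 5: shortest ending here [12, 4, 10, 4, 8, 8, 10, 5] sum 61, len 8
add 6: shortest ending here [4, 10, 4, 8, 8, 10, 5, 6] sum 55, len 8
Shortest qualifying length: 7.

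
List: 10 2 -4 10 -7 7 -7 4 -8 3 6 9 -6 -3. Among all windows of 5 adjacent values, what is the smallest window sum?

-11

Window sums for each of the 10 positions:
10 2 -4 10 -7 → sum 11
2 -4 10 -7 7 → sum 8
-4 10 -7 7 -7 → sum -1
10 -7 7 -7 4 → sum 7
-7 7 -7 4 -8 → sum -11
7 -7 4 -8 3 → sum -1
-7 4 -8 3 6 → sum -2
4 -8 3 6 9 → sum 14
-8 3 6 9 -6 → sum 4
3 6 9 -6 -3 → sum 9
Smallest of these is -11.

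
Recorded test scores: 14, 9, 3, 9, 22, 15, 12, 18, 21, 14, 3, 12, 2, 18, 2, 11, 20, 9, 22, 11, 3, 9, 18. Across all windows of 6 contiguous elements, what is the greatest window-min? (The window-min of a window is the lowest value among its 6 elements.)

14 9 3 9 22 15 → min 3
9 3 9 22 15 12 → min 3
3 9 22 15 12 18 → min 3
9 22 15 12 18 21 → min 9
22 15 12 18 21 14 → min 12
15 12 18 21 14 3 → min 3
12 18 21 14 3 12 → min 3
18 21 14 3 12 2 → min 2
21 14 3 12 2 18 → min 2
14 3 12 2 18 2 → min 2
3 12 2 18 2 11 → min 2
12 2 18 2 11 20 → min 2
2 18 2 11 20 9 → min 2
18 2 11 20 9 22 → min 2
2 11 20 9 22 11 → min 2
11 20 9 22 11 3 → min 3
20 9 22 11 3 9 → min 3
9 22 11 3 9 18 → min 3
Greatest of these is 12.

12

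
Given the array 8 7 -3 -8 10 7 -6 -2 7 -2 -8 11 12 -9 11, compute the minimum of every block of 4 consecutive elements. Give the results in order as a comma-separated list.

(8, 7, -3, -8) → min -8
(7, -3, -8, 10) → min -8
(-3, -8, 10, 7) → min -8
(-8, 10, 7, -6) → min -8
(10, 7, -6, -2) → min -6
(7, -6, -2, 7) → min -6
(-6, -2, 7, -2) → min -6
(-2, 7, -2, -8) → min -8
(7, -2, -8, 11) → min -8
(-2, -8, 11, 12) → min -8
(-8, 11, 12, -9) → min -9
(11, 12, -9, 11) → min -9

-8, -8, -8, -8, -6, -6, -6, -8, -8, -8, -9, -9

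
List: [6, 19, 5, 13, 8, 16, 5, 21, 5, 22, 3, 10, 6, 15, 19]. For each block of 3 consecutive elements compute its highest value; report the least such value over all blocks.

10

Window maxs for each of the 13 positions:
6 19 5 → max 19
19 5 13 → max 19
5 13 8 → max 13
13 8 16 → max 16
8 16 5 → max 16
16 5 21 → max 21
5 21 5 → max 21
21 5 22 → max 22
5 22 3 → max 22
22 3 10 → max 22
3 10 6 → max 10
10 6 15 → max 15
6 15 19 → max 19
Least of these is 10.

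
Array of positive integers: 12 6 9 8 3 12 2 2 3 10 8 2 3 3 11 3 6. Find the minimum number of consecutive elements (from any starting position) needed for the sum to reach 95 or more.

add 12: running sum 12 < 95
add 6: running sum 18 < 95
add 9: running sum 27 < 95
add 8: running sum 35 < 95
add 3: running sum 38 < 95
add 12: running sum 50 < 95
add 2: running sum 52 < 95
add 2: running sum 54 < 95
add 3: running sum 57 < 95
add 10: running sum 67 < 95
add 8: running sum 75 < 95
add 2: running sum 77 < 95
add 3: running sum 80 < 95
add 3: running sum 83 < 95
add 11: running sum 94 < 95
add 3: shortest ending here [12, 6, 9, 8, 3, 12, 2, 2, 3, 10, 8, 2, 3, 3, 11, 3] sum 97, len 16
add 6: shortest ending here [12, 6, 9, 8, 3, 12, 2, 2, 3, 10, 8, 2, 3, 3, 11, 3, 6] sum 103, len 17
Shortest qualifying length: 16.

16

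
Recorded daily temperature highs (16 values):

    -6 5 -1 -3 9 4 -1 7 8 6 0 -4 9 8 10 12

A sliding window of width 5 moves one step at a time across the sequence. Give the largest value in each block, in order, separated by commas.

9, 9, 9, 9, 9, 8, 8, 8, 9, 9, 10, 12

(-6, 5, -1, -3, 9) → max 9
(5, -1, -3, 9, 4) → max 9
(-1, -3, 9, 4, -1) → max 9
(-3, 9, 4, -1, 7) → max 9
(9, 4, -1, 7, 8) → max 9
(4, -1, 7, 8, 6) → max 8
(-1, 7, 8, 6, 0) → max 8
(7, 8, 6, 0, -4) → max 8
(8, 6, 0, -4, 9) → max 9
(6, 0, -4, 9, 8) → max 9
(0, -4, 9, 8, 10) → max 10
(-4, 9, 8, 10, 12) → max 12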